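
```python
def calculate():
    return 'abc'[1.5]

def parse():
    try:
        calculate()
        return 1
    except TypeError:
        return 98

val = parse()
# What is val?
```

Step-by-step execution trace:
1. `parse()` calls `calculate()`.
2. `calculate()` evaluates `'abc'[1.5]`, which raises TypeError; it propagates to the caller.
3. `return 1` is not reached.
4. `except TypeError` in parse matches → returns 98.
5. val = 98.
Result: 98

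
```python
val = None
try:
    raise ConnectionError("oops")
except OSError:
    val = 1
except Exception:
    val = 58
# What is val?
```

Step-by-step execution trace:
1. `raise ConnectionError(...)` raises ConnectionError.
2. `except OSError` matches (ConnectionError is a subclass of OSError) → val = 1.
3. `except Exception` is not reached.
Result: 1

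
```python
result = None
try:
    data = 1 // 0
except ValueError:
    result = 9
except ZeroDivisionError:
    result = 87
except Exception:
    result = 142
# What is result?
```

Step-by-step execution trace:
1. `data = 1 // 0` raises ZeroDivisionError.
2. `except ValueError` does not match ZeroDivisionError; skipped.
3. `except ZeroDivisionError` matches → result = 87.
4. Remaining except clauses are skipped.
Result: 87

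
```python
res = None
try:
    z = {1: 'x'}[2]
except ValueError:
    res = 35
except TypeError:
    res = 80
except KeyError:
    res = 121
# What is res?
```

Step-by-step execution trace:
1. `z = {1: 'x'}[2]` raises KeyError.
2. `except ValueError` does not match KeyError; skipped.
3. `except TypeError` does not match KeyError; skipped.
4. `except KeyError` matches → res = 121.
Result: 121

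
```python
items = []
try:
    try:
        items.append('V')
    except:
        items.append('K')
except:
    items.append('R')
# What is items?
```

Step-by-step execution trace:
1. Inner try: `items.append('V')` → items = ['V']. No exception raised.
2. Inner `except` is skipped.
3. Inner try completes normally; outer `except` is skipped.
Result: ['V']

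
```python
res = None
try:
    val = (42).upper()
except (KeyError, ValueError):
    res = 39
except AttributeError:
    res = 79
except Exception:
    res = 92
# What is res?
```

Step-by-step execution trace:
1. `val = (42).upper()` raises AttributeError.
2. `except (KeyError, ValueError)` does not match AttributeError; skipped.
3. `except AttributeError` matches (exact type match) → res = 79.
4. `except Exception` is not reached.
Result: 79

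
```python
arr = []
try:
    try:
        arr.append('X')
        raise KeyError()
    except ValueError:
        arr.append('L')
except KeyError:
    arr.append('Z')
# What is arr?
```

Step-by-step execution trace:
1. Inner try: `arr.append('X')` → arr = ['X'].
2. `raise KeyError()` raises KeyError.
3. Inner `except ValueError` does not match KeyError; exception propagates to outer try.
4. Outer `except KeyError` matches → `arr.append('Z')` → arr = ['X', 'Z'].
Result: ['X', 'Z']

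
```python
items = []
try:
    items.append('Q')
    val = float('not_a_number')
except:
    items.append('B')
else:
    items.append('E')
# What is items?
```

Step-by-step execution trace:
1. try: `items.append('Q')` → items = ['Q'].
2. `val = float('not_a_number')` raises ValueError.
3. bare `except` matches → `items.append('B')` → items = ['Q', 'B'].
4. `else` is skipped (an exception was raised).
Result: ['Q', 'B']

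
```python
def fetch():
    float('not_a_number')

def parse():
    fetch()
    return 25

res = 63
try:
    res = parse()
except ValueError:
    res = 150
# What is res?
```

Step-by-step execution trace:
1. res starts at 63.
2. try: `parse()` calls `fetch()`.
3. `fetch()` evaluates `float('not_a_number')`, which raises ValueError; it propagates through parse (uncaught).
4. `return 25` in parse is not reached; the assignment to res does not complete.
5. `except ValueError` matches → res = 150.
Result: 150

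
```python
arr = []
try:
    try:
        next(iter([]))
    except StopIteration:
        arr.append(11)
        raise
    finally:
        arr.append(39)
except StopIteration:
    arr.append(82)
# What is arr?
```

Step-by-step execution trace:
1. Inner try: `next(iter([]))` raises StopIteration.
2. Inner `except StopIteration` matches → `arr.append(11)` → arr = [11].
3. bare `raise` re-raises StopIteration.
4. Inner `finally` runs during unwinding: `arr.append(39)` → arr = [11, 39].
5. Outer `except StopIteration` matches → `arr.append(82)` → arr = [11, 39, 82].
Result: [11, 39, 82]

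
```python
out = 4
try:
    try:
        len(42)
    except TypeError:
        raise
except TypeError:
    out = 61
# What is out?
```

Step-by-step execution trace:
1. Inner try: `len(42)` raises TypeError.
2. Inner `except TypeError` matches; bare `raise` re-raises the same TypeError.
3. Outer `except TypeError` matches → out = 61.
Result: 61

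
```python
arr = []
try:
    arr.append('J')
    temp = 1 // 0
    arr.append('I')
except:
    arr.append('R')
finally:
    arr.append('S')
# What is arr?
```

Step-by-step execution trace:
1. try: `arr.append('J')` → arr = ['J'].
2. `temp = 1 // 0` raises ZeroDivisionError; `arr.append('I')` is not reached.
3. bare `except` matches → `arr.append('R')` → arr = ['J', 'R'].
4. finally always runs: `arr.append('S')` → arr = ['J', 'R', 'S'].
Result: ['J', 'R', 'S']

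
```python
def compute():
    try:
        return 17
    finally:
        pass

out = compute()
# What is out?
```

Step-by-step execution trace:
1. `compute()` enters try: `return 17` sets pending return value 17.
2. Before returning, `finally: pass` runs (no effect).
3. compute() returns 17 → out = 17.
Result: 17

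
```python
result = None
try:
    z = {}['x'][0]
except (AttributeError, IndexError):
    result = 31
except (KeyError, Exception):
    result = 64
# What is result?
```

Step-by-step execution trace:
1. `z = {}['x'][0]` raises KeyError.
2. `except (AttributeError, IndexError)` does not match KeyError; skipped.
3. `except (KeyError, Exception)` matches (KeyError is in the tuple) → result = 64.
Result: 64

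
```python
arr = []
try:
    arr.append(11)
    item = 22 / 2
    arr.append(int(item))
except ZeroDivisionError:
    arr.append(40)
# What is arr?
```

Step-by-step execution trace:
1. try: `arr.append(11)` → arr = [11].
2. `item = 22 / 2` → item = 11.0. No exception raised.
3. `arr.append(int(item))` → arr = [11, 11].
4. `except ZeroDivisionError` is skipped (no exception was raised).
Result: [11, 11]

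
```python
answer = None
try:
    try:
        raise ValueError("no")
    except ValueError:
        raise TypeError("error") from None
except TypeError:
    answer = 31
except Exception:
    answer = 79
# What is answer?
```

Step-by-step execution trace:
1. Inner try raises ValueError; inner `except ValueError` catches it.
2. `raise TypeError(...) from None` raises TypeError (from None suppresses __context__, but the active exception is still TypeError).
3. Outer `except TypeError` matches → answer = 31.
4. `except Exception` is not reached.
Result: 31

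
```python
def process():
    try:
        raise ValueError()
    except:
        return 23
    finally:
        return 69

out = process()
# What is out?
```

Step-by-step execution trace:
1. `process()` enters try: `raise ValueError()` raises ValueError.
2. bare `except` matches → `return 23` sets pending return value 23.
3. Before returning, `finally: return 69` runs and overrides the pending return.
4. process() returns 69 → out = 69.
Result: 69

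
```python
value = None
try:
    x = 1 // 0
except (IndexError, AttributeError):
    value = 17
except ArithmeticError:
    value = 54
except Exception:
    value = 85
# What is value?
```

Step-by-step execution trace:
1. `x = 1 // 0` raises ZeroDivisionError.
2. `except (IndexError, AttributeError)` does not match ZeroDivisionError; skipped.
3. `except ArithmeticError` matches (ZeroDivisionError is a subclass of ArithmeticError) → value = 54.
4. `except Exception` is not reached.
Result: 54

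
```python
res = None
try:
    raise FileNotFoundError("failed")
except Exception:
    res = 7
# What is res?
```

Step-by-step execution trace:
1. `raise FileNotFoundError(...)` raises FileNotFoundError.
2. `except Exception` matches (FileNotFoundError is a subclass of Exception) → res = 7.
Result: 7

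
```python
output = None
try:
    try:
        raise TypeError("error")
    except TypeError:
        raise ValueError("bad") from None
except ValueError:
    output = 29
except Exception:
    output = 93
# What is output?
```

Step-by-step execution trace:
1. Inner try raises TypeError; inner `except TypeError` catches it.
2. `raise ValueError(...) from None` raises ValueError (from None suppresses __context__, but the active exception is still ValueError).
3. Outer `except ValueError` matches → output = 29.
4. `except Exception` is not reached.
Result: 29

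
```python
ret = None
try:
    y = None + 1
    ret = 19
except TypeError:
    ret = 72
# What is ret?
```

Step-by-step execution trace:
1. `y = None + 1` raises TypeError.
2. `ret = 19` is not reached.
3. `except TypeError` matches → ret = 72.
Result: 72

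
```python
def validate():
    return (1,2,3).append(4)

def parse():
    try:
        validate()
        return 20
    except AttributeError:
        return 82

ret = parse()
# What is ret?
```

Step-by-step execution trace:
1. `parse()` calls `validate()`.
2. `validate()` evaluates `(1,2,3).append(4)`, which raises AttributeError; it propagates to the caller.
3. `return 20` is not reached.
4. `except AttributeError` in parse matches → returns 82.
5. ret = 82.
Result: 82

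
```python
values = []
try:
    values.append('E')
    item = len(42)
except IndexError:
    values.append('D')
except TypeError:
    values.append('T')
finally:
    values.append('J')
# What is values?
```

Step-by-step execution trace:
1. try: `values.append('E')` → values = ['E'].
2. `item = len(42)` raises TypeError.
3. `except IndexError` does not match TypeError; skipped.
4. `except TypeError` matches → `values.append('T')` → values = ['E', 'T'].
5. finally always runs: `values.append('J')` → values = ['E', 'T', 'J'].
Result: ['E', 'T', 'J']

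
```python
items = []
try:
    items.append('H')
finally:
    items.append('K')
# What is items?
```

Step-by-step execution trace:
1. try: `items.append('H')` → items = ['H'].
2. The try body completes without raising.
3. finally always runs: `items.append('K')` → items = ['H', 'K'].
Result: ['H', 'K']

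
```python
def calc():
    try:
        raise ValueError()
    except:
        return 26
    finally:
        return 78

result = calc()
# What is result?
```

Step-by-step execution trace:
1. `calc()` enters try: `raise ValueError()` raises ValueError.
2. bare `except` matches → `return 26` sets pending return value 26.
3. Before returning, `finally: return 78` runs and overrides the pending return.
4. calc() returns 78 → result = 78.
Result: 78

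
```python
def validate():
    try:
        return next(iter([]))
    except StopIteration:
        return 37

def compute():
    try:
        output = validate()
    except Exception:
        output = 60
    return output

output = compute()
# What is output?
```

Step-by-step execution trace:
1. `compute()` calls `validate()`.
2. In validate: `next(iter([]))` raises StopIteration; `except StopIteration` catches it → returns 37.
3. In compute: `output = validate()` → output = 37. No exception reaches compute.
4. `except Exception` is skipped; compute returns 37.
5. output = 37.
Result: 37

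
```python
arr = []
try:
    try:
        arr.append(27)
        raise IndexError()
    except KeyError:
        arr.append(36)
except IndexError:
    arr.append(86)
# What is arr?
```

Step-by-step execution trace:
1. Inner try: `arr.append(27)` → arr = [27].
2. `raise IndexError()` raises IndexError.
3. Inner `except KeyError` does not match IndexError; exception propagates to outer try.
4. Outer `except IndexError` matches → `arr.append(86)` → arr = [27, 86].
Result: [27, 86]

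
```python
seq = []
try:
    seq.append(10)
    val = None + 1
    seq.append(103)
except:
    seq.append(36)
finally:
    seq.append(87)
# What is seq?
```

Step-by-step execution trace:
1. try: `seq.append(10)` → seq = [10].
2. `val = None + 1` raises TypeError; `seq.append(103)` is not reached.
3. bare `except` matches → `seq.append(36)` → seq = [10, 36].
4. finally always runs: `seq.append(87)` → seq = [10, 36, 87].
Result: [10, 36, 87]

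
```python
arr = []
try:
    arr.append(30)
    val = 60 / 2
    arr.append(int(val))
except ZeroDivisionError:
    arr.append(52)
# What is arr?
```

Step-by-step execution trace:
1. try: `arr.append(30)` → arr = [30].
2. `val = 60 / 2` → val = 30.0. No exception raised.
3. `arr.append(int(val))` → arr = [30, 30].
4. `except ZeroDivisionError` is skipped (no exception was raised).
Result: [30, 30]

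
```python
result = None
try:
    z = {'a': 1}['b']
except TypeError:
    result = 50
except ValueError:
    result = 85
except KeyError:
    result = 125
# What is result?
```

Step-by-step execution trace:
1. `z = {'a': 1}['b']` raises KeyError.
2. `except TypeError` does not match KeyError; skipped.
3. `except ValueError` does not match KeyError; skipped.
4. `except KeyError` matches → result = 125.
Result: 125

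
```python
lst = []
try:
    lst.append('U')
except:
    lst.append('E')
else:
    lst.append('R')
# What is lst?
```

Step-by-step execution trace:
1. try: `lst.append('U')` → lst = ['U']. No exception raised.
2. `except` is skipped.
3. `else` runs (try completed without exception): `lst.append('R')` → lst = ['U', 'R'].
Result: ['U', 'R']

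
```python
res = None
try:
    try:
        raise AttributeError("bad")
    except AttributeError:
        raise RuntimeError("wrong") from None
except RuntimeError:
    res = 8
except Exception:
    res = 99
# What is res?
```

Step-by-step execution trace:
1. Inner try raises AttributeError; inner `except AttributeError` catches it.
2. `raise RuntimeError(...) from None` raises RuntimeError (from None suppresses __context__, but the active exception is still RuntimeError).
3. Outer `except RuntimeError` matches → res = 8.
4. `except Exception` is not reached.
Result: 8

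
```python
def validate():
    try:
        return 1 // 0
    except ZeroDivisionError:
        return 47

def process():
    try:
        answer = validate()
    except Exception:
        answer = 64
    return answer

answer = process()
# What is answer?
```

Step-by-step execution trace:
1. `process()` calls `validate()`.
2. In validate: `1 // 0` raises ZeroDivisionError; `except ZeroDivisionError` catches it → returns 47.
3. In process: `answer = validate()` → answer = 47. No exception reaches process.
4. `except Exception` is skipped; process returns 47.
5. answer = 47.
Result: 47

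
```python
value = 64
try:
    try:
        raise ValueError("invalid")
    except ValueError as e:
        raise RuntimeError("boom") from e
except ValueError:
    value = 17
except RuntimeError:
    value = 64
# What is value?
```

Step-by-step execution trace:
1. Inner try raises ValueError; inner `except ValueError as e` catches it.
2. `raise RuntimeError(...) from e` raises RuntimeError (ValueError is attached as __cause__, but only RuntimeError is active).
3. Outer `except ValueError` does not match RuntimeError; skipped.
4. Outer `except RuntimeError` matches → value = 64.
Result: 64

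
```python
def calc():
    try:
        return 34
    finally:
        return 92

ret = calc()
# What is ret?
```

Step-by-step execution trace:
1. `calc()` enters try: `return 34` sets pending return value 34.
2. Before returning, `finally: return 92` runs and overrides the pending return.
3. calc() returns 92 → ret = 92.
Result: 92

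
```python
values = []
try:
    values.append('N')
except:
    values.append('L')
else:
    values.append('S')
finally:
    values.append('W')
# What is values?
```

Step-by-step execution trace:
1. try: `values.append('N')` → values = ['N']. No exception raised.
2. `except` is skipped.
3. `else` runs: `values.append('S')` → values = ['N', 'S'].
4. `finally` always runs: `values.append('W')` → values = ['N', 'S', 'W'].
Result: ['N', 'S', 'W']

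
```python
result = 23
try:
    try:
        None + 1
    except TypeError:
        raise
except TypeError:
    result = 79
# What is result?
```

Step-by-step execution trace:
1. Inner try: `None + 1` raises TypeError.
2. Inner `except TypeError` matches; bare `raise` re-raises the same TypeError.
3. Outer `except TypeError` matches → result = 79.
Result: 79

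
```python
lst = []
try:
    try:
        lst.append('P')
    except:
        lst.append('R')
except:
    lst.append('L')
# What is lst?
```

Step-by-step execution trace:
1. Inner try: `lst.append('P')` → lst = ['P']. No exception raised.
2. Inner `except` is skipped.
3. Inner try completes normally; outer `except` is skipped.
Result: ['P']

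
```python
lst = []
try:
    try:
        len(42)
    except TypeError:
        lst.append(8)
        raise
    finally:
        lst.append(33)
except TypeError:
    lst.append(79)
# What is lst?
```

Step-by-step execution trace:
1. Inner try: `len(42)` raises TypeError.
2. Inner `except TypeError` matches → `lst.append(8)` → lst = [8].
3. bare `raise` re-raises TypeError.
4. Inner `finally` runs during unwinding: `lst.append(33)` → lst = [8, 33].
5. Outer `except TypeError` matches → `lst.append(79)` → lst = [8, 33, 79].
Result: [8, 33, 79]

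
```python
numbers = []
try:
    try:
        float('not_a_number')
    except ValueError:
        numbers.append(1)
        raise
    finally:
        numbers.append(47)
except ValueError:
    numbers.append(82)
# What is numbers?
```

Step-by-step execution trace:
1. Inner try: `float('not_a_number')` raises ValueError.
2. Inner `except ValueError` matches → `numbers.append(1)` → numbers = [1].
3. bare `raise` re-raises ValueError.
4. Inner `finally` runs during unwinding: `numbers.append(47)` → numbers = [1, 47].
5. Outer `except ValueError` matches → `numbers.append(82)` → numbers = [1, 47, 82].
Result: [1, 47, 82]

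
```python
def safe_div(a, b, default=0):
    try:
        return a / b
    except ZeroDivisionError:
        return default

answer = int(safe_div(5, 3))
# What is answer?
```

Step-by-step execution trace:
1. `safe_div(5, 3)` enters try: `return 5 / 3` → returns 1.6666666666666667. No exception raised.
2. `except ZeroDivisionError` is skipped.
3. `int(1.6666666666666667)` → 1 → answer = 1.
Result: 1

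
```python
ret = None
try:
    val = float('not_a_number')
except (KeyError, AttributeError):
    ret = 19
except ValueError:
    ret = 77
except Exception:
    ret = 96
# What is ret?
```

Step-by-step execution trace:
1. `val = float('not_a_number')` raises ValueError.
2. `except (KeyError, AttributeError)` does not match ValueError; skipped.
3. `except ValueError` matches (exact type match) → ret = 77.
4. `except Exception` is not reached.
Result: 77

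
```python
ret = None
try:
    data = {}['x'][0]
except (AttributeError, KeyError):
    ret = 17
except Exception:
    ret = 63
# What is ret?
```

Step-by-step execution trace:
1. `data = {}['x'][0]` raises KeyError.
2. `except (AttributeError, KeyError)` matches (KeyError is in the tuple) → ret = 17.
3. `except Exception` is not reached.
Result: 17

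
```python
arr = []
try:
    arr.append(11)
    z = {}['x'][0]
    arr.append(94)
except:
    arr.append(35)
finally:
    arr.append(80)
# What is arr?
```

Step-by-step execution trace:
1. try: `arr.append(11)` → arr = [11].
2. `z = {}['x'][0]` raises KeyError; `arr.append(94)` is not reached.
3. bare `except` matches → `arr.append(35)` → arr = [11, 35].
4. finally always runs: `arr.append(80)` → arr = [11, 35, 80].
Result: [11, 35, 80]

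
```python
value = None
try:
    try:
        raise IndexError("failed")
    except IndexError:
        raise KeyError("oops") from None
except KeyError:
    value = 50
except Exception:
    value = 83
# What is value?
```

Step-by-step execution trace:
1. Inner try raises IndexError; inner `except IndexError` catches it.
2. `raise KeyError(...) from None` raises KeyError (from None suppresses __context__, but the active exception is still KeyError).
3. Outer `except KeyError` matches → value = 50.
4. `except Exception` is not reached.
Result: 50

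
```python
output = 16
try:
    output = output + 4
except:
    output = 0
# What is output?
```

Step-by-step execution trace:
1. output starts at 16.
2. try: `output = output + 4` → output = 20. No exception raised.
3. `except` is skipped.
Result: 20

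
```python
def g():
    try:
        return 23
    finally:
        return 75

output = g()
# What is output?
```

Step-by-step execution trace:
1. `g()` enters try: `return 23` sets pending return value 23.
2. Before returning, `finally: return 75` runs and overrides the pending return.
3. g() returns 75 → output = 75.
Result: 75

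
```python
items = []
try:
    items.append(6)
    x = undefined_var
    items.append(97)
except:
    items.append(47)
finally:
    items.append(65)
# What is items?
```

Step-by-step execution trace:
1. try: `items.append(6)` → items = [6].
2. `x = undefined_var` raises NameError; `items.append(97)` is not reached.
3. bare `except` matches → `items.append(47)` → items = [6, 47].
4. finally always runs: `items.append(65)` → items = [6, 47, 65].
Result: [6, 47, 65]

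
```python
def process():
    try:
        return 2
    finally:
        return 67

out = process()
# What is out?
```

Step-by-step execution trace:
1. `process()` enters try: `return 2` sets pending return value 2.
2. Before returning, `finally: return 67` runs and overrides the pending return.
3. process() returns 67 → out = 67.
Result: 67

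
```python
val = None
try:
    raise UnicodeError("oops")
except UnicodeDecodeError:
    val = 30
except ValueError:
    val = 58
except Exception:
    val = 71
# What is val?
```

Step-by-step execution trace:
1. `raise UnicodeError(...)` raises UnicodeError.
2. `except UnicodeDecodeError` does not match (UnicodeError is not a subclass of UnicodeDecodeError); skipped.
3. `except ValueError` matches (UnicodeError is a subclass of ValueError) → val = 58.
4. `except Exception` is not reached.
Result: 58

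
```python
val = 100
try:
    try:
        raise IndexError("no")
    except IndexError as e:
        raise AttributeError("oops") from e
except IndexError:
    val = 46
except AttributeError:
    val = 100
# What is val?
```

Step-by-step execution trace:
1. Inner try raises IndexError; inner `except IndexError as e` catches it.
2. `raise AttributeError(...) from e` raises AttributeError (IndexError is attached as __cause__, but only AttributeError is active).
3. Outer `except IndexError` does not match AttributeError; skipped.
4. Outer `except AttributeError` matches → val = 100.
Result: 100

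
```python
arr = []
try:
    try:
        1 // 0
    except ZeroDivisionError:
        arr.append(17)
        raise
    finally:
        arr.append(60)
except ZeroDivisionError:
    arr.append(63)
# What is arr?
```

Step-by-step execution trace:
1. Inner try: `1 // 0` raises ZeroDivisionError.
2. Inner `except ZeroDivisionError` matches → `arr.append(17)` → arr = [17].
3. bare `raise` re-raises ZeroDivisionError.
4. Inner `finally` runs during unwinding: `arr.append(60)` → arr = [17, 60].
5. Outer `except ZeroDivisionError` matches → `arr.append(63)` → arr = [17, 60, 63].
Result: [17, 60, 63]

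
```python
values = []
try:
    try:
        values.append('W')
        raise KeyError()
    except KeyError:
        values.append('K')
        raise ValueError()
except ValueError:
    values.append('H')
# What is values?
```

Step-by-step execution trace:
1. Inner try: `values.append('W')` → values = ['W'].
2. `raise KeyError()` raises KeyError.
3. Inner `except KeyError` matches → `values.append('K')` → values = ['W', 'K'].
4. `raise ValueError()` raises ValueError; propagates to outer try.
5. Outer `except ValueError` matches → `values.append('H')` → values = ['W', 'K', 'H'].
Result: ['W', 'K', 'H']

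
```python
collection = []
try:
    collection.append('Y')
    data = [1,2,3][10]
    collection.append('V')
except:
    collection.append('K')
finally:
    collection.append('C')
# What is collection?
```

Step-by-step execution trace:
1. try: `collection.append('Y')` → collection = ['Y'].
2. `data = [1,2,3][10]` raises IndexError; `collection.append('V')` is not reached.
3. bare `except` matches → `collection.append('K')` → collection = ['Y', 'K'].
4. finally always runs: `collection.append('C')` → collection = ['Y', 'K', 'C'].
Result: ['Y', 'K', 'C']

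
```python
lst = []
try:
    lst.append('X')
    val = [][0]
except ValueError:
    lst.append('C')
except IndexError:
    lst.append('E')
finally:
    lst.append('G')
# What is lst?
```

Step-by-step execution trace:
1. try: `lst.append('X')` → lst = ['X'].
2. `val = [][0]` raises IndexError.
3. `except ValueError` does not match IndexError; skipped.
4. `except IndexError` matches → `lst.append('E')` → lst = ['X', 'E'].
5. finally always runs: `lst.append('G')` → lst = ['X', 'E', 'G'].
Result: ['X', 'E', 'G']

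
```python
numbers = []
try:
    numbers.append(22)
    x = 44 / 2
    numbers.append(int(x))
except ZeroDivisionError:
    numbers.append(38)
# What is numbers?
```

Step-by-step execution trace:
1. try: `numbers.append(22)` → numbers = [22].
2. `x = 44 / 2` → x = 22.0. No exception raised.
3. `numbers.append(int(x))` → numbers = [22, 22].
4. `except ZeroDivisionError` is skipped (no exception was raised).
Result: [22, 22]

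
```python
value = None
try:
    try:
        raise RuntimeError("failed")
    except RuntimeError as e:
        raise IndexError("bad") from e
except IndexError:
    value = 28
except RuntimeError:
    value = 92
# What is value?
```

Step-by-step execution trace:
1. Inner try raises RuntimeError; inner `except RuntimeError as e` catches it.
2. `raise IndexError(...) from e` raises IndexError (RuntimeError is attached as __cause__, but only IndexError is active).
3. Outer `except IndexError` matches → value = 28.
4. `except RuntimeError` is not reached.
Result: 28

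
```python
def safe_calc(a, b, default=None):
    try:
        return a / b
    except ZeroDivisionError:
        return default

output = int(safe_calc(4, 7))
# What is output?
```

Step-by-step execution trace:
1. `safe_calc(4, 7)` enters try: `return 4 / 7` → returns 0.5714285714285714. No exception raised.
2. `except ZeroDivisionError` is skipped.
3. `int(0.5714285714285714)` → 0 → output = 0.
Result: 0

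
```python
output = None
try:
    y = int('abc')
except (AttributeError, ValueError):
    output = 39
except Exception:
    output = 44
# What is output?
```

Step-by-step execution trace:
1. `y = int('abc')` raises ValueError.
2. `except (AttributeError, ValueError)` matches (ValueError is in the tuple) → output = 39.
3. `except Exception` is not reached.
Result: 39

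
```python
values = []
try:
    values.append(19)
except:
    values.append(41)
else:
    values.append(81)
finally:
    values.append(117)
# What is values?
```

Step-by-step execution trace:
1. try: `values.append(19)` → values = [19]. No exception raised.
2. `except` is skipped.
3. `else` runs: `values.append(81)` → values = [19, 81].
4. `finally` always runs: `values.append(117)` → values = [19, 81, 117].
Result: [19, 81, 117]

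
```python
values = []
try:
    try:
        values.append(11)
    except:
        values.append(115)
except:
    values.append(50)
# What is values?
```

Step-by-step execution trace:
1. Inner try: `values.append(11)` → values = [11]. No exception raised.
2. Inner `except` is skipped.
3. Inner try completes normally; outer `except` is skipped.
Result: [11]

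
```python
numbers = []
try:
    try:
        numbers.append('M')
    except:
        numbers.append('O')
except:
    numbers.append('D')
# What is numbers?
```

Step-by-step execution trace:
1. Inner try: `numbers.append('M')` → numbers = ['M']. No exception raised.
2. Inner `except` is skipped.
3. Inner try completes normally; outer `except` is skipped.
Result: ['M']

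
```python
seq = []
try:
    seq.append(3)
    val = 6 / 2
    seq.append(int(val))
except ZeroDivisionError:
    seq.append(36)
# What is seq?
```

Step-by-step execution trace:
1. try: `seq.append(3)` → seq = [3].
2. `val = 6 / 2` → val = 3.0. No exception raised.
3. `seq.append(int(val))` → seq = [3, 3].
4. `except ZeroDivisionError` is skipped (no exception was raised).
Result: [3, 3]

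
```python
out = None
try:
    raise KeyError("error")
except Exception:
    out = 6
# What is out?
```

Step-by-step execution trace:
1. `raise KeyError(...)` raises KeyError.
2. `except Exception` matches (KeyError is a subclass of Exception) → out = 6.
Result: 6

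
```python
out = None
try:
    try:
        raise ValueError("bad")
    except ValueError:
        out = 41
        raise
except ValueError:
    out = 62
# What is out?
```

Step-by-step execution trace:
1. Inner try: `raise ValueError("bad")` raises ValueError.
2. Inner `except ValueError` matches → out = 41.
3. bare `raise` re-raises the same ValueError.
4. Outer `except ValueError` matches → out = 62.
Result: 62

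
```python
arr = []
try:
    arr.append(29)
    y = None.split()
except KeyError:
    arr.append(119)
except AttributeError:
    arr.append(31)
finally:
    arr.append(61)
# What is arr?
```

Step-by-step execution trace:
1. try: `arr.append(29)` → arr = [29].
2. `y = None.split()` raises AttributeError.
3. `except KeyError` does not match AttributeError; skipped.
4. `except AttributeError` matches → `arr.append(31)` → arr = [29, 31].
5. finally always runs: `arr.append(61)` → arr = [29, 31, 61].
Result: [29, 31, 61]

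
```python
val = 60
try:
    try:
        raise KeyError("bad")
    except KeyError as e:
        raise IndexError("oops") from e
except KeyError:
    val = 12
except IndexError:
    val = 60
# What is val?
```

Step-by-step execution trace:
1. Inner try raises KeyError; inner `except KeyError as e` catches it.
2. `raise IndexError(...) from e` raises IndexError (KeyError is attached as __cause__, but only IndexError is active).
3. Outer `except KeyError` does not match IndexError; skipped.
4. Outer `except IndexError` matches → val = 60.
Result: 60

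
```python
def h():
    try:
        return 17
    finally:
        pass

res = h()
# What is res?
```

Step-by-step execution trace:
1. `h()` enters try: `return 17` sets pending return value 17.
2. Before returning, `finally: pass` runs (no effect).
3. h() returns 17 → res = 17.
Result: 17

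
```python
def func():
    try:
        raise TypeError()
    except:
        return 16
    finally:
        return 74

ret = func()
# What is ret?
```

Step-by-step execution trace:
1. `func()` enters try: `raise TypeError()` raises TypeError.
2. bare `except` matches → `return 16` sets pending return value 16.
3. Before returning, `finally: return 74` runs and overrides the pending return.
4. func() returns 74 → ret = 74.
Result: 74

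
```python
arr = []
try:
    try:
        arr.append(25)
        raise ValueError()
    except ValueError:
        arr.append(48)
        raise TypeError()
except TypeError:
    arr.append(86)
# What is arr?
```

Step-by-step execution trace:
1. Inner try: `arr.append(25)` → arr = [25].
2. `raise ValueError()` raises ValueError.
3. Inner `except ValueError` matches → `arr.append(48)` → arr = [25, 48].
4. `raise TypeError()` raises TypeError; propagates to outer try.
5. Outer `except TypeError` matches → `arr.append(86)` → arr = [25, 48, 86].
Result: [25, 48, 86]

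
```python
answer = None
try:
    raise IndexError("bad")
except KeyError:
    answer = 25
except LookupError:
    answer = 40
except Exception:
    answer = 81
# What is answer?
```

Step-by-step execution trace:
1. `raise IndexError(...)` raises IndexError.
2. `except KeyError` does not match (IndexError is not a subclass of KeyError); skipped.
3. `except LookupError` matches (IndexError is a subclass of LookupError) → answer = 40.
4. `except Exception` is not reached.
Result: 40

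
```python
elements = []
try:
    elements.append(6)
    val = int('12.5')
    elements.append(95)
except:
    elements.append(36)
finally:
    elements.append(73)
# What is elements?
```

Step-by-step execution trace:
1. try: `elements.append(6)` → elements = [6].
2. `val = int('12.5')` raises ValueError; `elements.append(95)` is not reached.
3. bare `except` matches → `elements.append(36)` → elements = [6, 36].
4. finally always runs: `elements.append(73)` → elements = [6, 36, 73].
Result: [6, 36, 73]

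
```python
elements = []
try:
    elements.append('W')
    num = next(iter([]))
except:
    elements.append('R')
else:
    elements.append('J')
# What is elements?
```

Step-by-step execution trace:
1. try: `elements.append('W')` → elements = ['W'].
2. `num = next(iter([]))` raises StopIteration.
3. bare `except` matches → `elements.append('R')` → elements = ['W', 'R'].
4. `else` is skipped (an exception was raised).
Result: ['W', 'R']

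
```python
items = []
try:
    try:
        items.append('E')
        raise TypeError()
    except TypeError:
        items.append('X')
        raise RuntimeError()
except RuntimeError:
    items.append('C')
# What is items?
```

Step-by-step execution trace:
1. Inner try: `items.append('E')` → items = ['E'].
2. `raise TypeError()` raises TypeError.
3. Inner `except TypeError` matches → `items.append('X')` → items = ['E', 'X'].
4. `raise RuntimeError()` raises RuntimeError; propagates to outer try.
5. Outer `except RuntimeError` matches → `items.append('C')` → items = ['E', 'X', 'C'].
Result: ['E', 'X', 'C']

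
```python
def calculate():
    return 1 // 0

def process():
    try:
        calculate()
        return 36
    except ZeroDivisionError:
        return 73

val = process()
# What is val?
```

Step-by-step execution trace:
1. `process()` calls `calculate()`.
2. `calculate()` evaluates `1 // 0`, which raises ZeroDivisionError; it propagates to the caller.
3. `return 36` is not reached.
4. `except ZeroDivisionError` in process matches → returns 73.
5. val = 73.
Result: 73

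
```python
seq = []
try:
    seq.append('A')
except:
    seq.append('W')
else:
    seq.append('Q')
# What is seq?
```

Step-by-step execution trace:
1. try: `seq.append('A')` → seq = ['A']. No exception raised.
2. `except` is skipped.
3. `else` runs (try completed without exception): `seq.append('Q')` → seq = ['A', 'Q'].
Result: ['A', 'Q']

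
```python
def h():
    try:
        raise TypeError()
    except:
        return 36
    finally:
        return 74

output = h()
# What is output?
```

Step-by-step execution trace:
1. `h()` enters try: `raise TypeError()` raises TypeError.
2. bare `except` matches → `return 36` sets pending return value 36.
3. Before returning, `finally: return 74` runs and overrides the pending return.
4. h() returns 74 → output = 74.
Result: 74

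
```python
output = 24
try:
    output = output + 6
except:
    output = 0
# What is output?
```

Step-by-step execution trace:
1. output starts at 24.
2. try: `output = output + 6` → output = 30. No exception raised.
3. `except` is skipped.
Result: 30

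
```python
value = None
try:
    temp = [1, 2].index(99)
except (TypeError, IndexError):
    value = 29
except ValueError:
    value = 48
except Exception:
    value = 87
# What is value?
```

Step-by-step execution trace:
1. `temp = [1, 2].index(99)` raises ValueError.
2. `except (TypeError, IndexError)` does not match ValueError; skipped.
3. `except ValueError` matches (exact type match) → value = 48.
4. `except Exception` is not reached.
Result: 48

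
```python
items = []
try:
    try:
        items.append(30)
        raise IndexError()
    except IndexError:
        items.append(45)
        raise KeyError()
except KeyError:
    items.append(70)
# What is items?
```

Step-by-step execution trace:
1. Inner try: `items.append(30)` → items = [30].
2. `raise IndexError()` raises IndexError.
3. Inner `except IndexError` matches → `items.append(45)` → items = [30, 45].
4. `raise KeyError()` raises KeyError; propagates to outer try.
5. Outer `except KeyError` matches → `items.append(70)` → items = [30, 45, 70].
Result: [30, 45, 70]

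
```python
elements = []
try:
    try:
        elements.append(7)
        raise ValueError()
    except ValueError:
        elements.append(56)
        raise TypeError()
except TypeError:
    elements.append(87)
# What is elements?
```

Step-by-step execution trace:
1. Inner try: `elements.append(7)` → elements = [7].
2. `raise ValueError()` raises ValueError.
3. Inner `except ValueError` matches → `elements.append(56)` → elements = [7, 56].
4. `raise TypeError()` raises TypeError; propagates to outer try.
5. Outer `except TypeError` matches → `elements.append(87)` → elements = [7, 56, 87].
Result: [7, 56, 87]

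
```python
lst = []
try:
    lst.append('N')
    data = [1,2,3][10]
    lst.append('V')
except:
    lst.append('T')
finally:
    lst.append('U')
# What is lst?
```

Step-by-step execution trace:
1. try: `lst.append('N')` → lst = ['N'].
2. `data = [1,2,3][10]` raises IndexError; `lst.append('V')` is not reached.
3. bare `except` matches → `lst.append('T')` → lst = ['N', 'T'].
4. finally always runs: `lst.append('U')` → lst = ['N', 'T', 'U'].
Result: ['N', 'T', 'U']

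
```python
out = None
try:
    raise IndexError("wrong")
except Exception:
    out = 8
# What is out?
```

Step-by-step execution trace:
1. `raise IndexError(...)` raises IndexError.
2. `except Exception` matches (IndexError is a subclass of Exception) → out = 8.
Result: 8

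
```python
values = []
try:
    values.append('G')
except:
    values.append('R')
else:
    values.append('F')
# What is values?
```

Step-by-step execution trace:
1. try: `values.append('G')` → values = ['G']. No exception raised.
2. `except` is skipped.
3. `else` runs (try completed without exception): `values.append('F')` → values = ['G', 'F'].
Result: ['G', 'F']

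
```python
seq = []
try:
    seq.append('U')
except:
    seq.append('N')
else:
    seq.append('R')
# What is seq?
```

Step-by-step execution trace:
1. try: `seq.append('U')` → seq = ['U']. No exception raised.
2. `except` is skipped.
3. `else` runs (try completed without exception): `seq.append('R')` → seq = ['U', 'R'].
Result: ['U', 'R']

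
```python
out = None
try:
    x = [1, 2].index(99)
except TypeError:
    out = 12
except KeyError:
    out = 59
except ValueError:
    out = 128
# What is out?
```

Step-by-step execution trace:
1. `x = [1, 2].index(99)` raises ValueError.
2. `except TypeError` does not match ValueError; skipped.
3. `except KeyError` does not match ValueError; skipped.
4. `except ValueError` matches → out = 128.
Result: 128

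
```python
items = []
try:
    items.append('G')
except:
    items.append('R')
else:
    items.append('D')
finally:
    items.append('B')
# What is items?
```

Step-by-step execution trace:
1. try: `items.append('G')` → items = ['G']. No exception raised.
2. `except` is skipped.
3. `else` runs: `items.append('D')` → items = ['G', 'D'].
4. `finally` always runs: `items.append('B')` → items = ['G', 'D', 'B'].
Result: ['G', 'D', 'B']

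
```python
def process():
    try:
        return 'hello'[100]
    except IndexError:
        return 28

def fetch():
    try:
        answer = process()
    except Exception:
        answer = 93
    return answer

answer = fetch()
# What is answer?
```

Step-by-step execution trace:
1. `fetch()` calls `process()`.
2. In process: `'hello'[100]` raises IndexError; `except IndexError` catches it → returns 28.
3. In fetch: `answer = process()` → answer = 28. No exception reaches fetch.
4. `except Exception` is skipped; fetch returns 28.
5. answer = 28.
Result: 28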